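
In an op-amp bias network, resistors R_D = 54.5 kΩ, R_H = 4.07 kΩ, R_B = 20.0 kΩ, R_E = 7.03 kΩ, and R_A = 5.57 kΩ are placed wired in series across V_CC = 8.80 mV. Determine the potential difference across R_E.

V ≈ 0.679 mV

Total series resistance ΣR = 54.5 + 4.07 + 20.0 + 7.03 + 5.57 = 91.17 kΩ.
By the voltage-divider rule, V = 8.80 × 7.030/91.17 = 0.6786 mV.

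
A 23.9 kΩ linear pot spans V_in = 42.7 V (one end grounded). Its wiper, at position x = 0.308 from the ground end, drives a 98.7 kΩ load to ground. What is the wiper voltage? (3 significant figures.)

V_out ≈ 12.5 V

Split the track: R_lower = x·R_p = 7.361 kΩ, R_upper = (1−x)·R_p = 16.54 kΩ.
R_L loads the lower segment: effective lower R = 6.850 kΩ.
Loaded-divider output: V_out = 42.7 × 0.2929 = 12.51 V.
(Unloaded: V_out = x·V_in = 13.2 V.)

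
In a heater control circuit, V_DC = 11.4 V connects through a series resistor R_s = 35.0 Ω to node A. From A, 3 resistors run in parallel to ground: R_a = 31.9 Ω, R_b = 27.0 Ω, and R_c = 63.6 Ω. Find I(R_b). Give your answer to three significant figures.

Equivalent of the parallel group: R_p = 11.89 Ω.
V_A by voltage divider: V_A = 11.4 × 11.89/(35.0 + 11.89) = 2.891 V.
Branch current I = V_A/R_b = 2.891/27.0 = 0.1071 A.

I ≈ 0.107 A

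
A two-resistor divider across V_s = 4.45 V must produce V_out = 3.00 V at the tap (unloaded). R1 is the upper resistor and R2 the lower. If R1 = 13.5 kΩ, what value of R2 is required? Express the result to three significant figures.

V_out/V_s = R2/(R1+R2) = 0.6742.
R2 = R1 · 0.6742/(1 − 0.6742) = 27.93 kΩ.

R2 ≈ 27.9 kΩ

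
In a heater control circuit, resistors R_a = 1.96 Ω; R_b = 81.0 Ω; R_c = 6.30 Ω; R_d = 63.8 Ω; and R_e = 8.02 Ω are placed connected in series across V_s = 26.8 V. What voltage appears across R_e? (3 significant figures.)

Total series resistance ΣR = 1.96 + 81.0 + 6.30 + 63.8 + 8.02 = 161.1 Ω.
V = V_s · R/ΣR = 26.8 × 0.04979 = 1.334 V.

V ≈ 1.33 V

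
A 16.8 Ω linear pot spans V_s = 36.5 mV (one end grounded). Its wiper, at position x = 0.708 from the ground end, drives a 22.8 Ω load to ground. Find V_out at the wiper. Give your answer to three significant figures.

Split the track: R_lower = x·R_p = 11.89 Ω, R_upper = (1−x)·R_p = 4.906 Ω.
Lower segment in parallel with the load: 11.89 ‖ 22.8 = 7.817 Ω.
Then V_out = V_s · 7.817/(4.906 + 7.817) = 22.43 mV.

V_out ≈ 22.4 mV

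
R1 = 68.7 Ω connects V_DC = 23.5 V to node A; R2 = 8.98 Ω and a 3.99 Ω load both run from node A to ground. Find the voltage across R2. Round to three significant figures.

The load sits in parallel with R2, giving an effective lower resistance R2' = R2·R_L/(R2+R_L) = 2.763 Ω.
Now apply the divider: V_out = 23.5 × 0.03866 = 0.9084 V.
(Unloaded it would be 2.72 V; the load pulls it down.)

V_out ≈ 0.908 V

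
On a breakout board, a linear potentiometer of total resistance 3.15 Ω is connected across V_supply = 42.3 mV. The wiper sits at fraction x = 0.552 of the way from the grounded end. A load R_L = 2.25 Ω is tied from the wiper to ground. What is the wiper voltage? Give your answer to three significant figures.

Lower segment x·R_p = 1.739 Ω; upper segment (1−x)·R_p = 1.411 Ω.
Lower segment in parallel with the load: 1.739 ‖ 2.25 = 0.9808 Ω.
Then V_out = V_supply · 0.9808/(1.411 + 0.9808) = 17.34 mV.

V_out ≈ 17.3 mV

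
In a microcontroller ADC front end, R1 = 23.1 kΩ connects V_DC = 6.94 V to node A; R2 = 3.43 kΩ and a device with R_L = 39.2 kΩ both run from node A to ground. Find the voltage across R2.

V_out ≈ 0.834 V

R2 ‖ R_L = (3.43 × 39.2)/(3.43 + 39.2) = 3.154 kΩ.
Voltage divider with the loaded lower leg: V_out = 6.94 × 3.154/(23.1 + 3.154) = 6.94 × 0.1201 = 0.8337 V.
(Unloaded it would be 0.897 V; the load pulls it down.)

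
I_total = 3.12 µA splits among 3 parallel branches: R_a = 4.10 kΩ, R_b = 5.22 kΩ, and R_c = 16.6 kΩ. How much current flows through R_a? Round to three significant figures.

I ≈ 1.54 µA

ΣG = 1/4.10 + 1/5.22 + 1/16.6 = 0.4957.
By the current-divider rule, I = I_total · G_k/ΣG = 3.12 × 0.4920 = 1.535 µA.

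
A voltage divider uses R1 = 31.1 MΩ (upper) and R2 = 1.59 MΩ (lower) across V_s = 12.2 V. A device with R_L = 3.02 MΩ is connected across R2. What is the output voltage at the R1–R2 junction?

R2 ‖ R_L = (1.59 × 3.02)/(1.59 + 3.02) = 1.042 MΩ.
Now apply the divider: V_out = 12.2 × 0.03241 = 0.3954 V.

V_out ≈ 0.395 V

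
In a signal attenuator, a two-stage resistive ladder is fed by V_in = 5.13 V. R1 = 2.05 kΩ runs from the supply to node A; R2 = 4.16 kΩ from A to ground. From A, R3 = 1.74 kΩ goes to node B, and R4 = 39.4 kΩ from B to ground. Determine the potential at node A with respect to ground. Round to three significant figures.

V_A ≈ 3.33 V

Node A sees R2 in parallel with the series input of stage 2, R3 + R4 = 41.14 kΩ.
R2 ‖ (R3+R4) = 3.778 kΩ.
V_A = 5.13 × 3.778/(2.05 + 3.778) = 3.326 V.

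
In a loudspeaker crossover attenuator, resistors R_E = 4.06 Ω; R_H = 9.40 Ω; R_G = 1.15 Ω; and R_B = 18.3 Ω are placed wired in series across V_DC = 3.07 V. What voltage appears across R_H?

V ≈ 0.877 V

ΣR = 4.06 + 9.40 + 1.15 + 18.3 = 32.91 Ω.
Voltage divider: V = V_DC · (9.400 / 32.91) = 3.07 × 0.2856 = 0.8769 V.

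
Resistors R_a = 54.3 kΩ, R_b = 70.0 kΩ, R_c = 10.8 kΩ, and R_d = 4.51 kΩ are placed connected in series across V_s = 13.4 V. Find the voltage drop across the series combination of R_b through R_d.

V ≈ 8.19 V

Series total: ΣR = 54.3 + 70.0 + 10.8 + 4.51 = 139.6 kΩ.
R_{R_b..R_d} = 70.0 + 10.8 + 4.51 = 85.31 kΩ.
V = V_s · R/ΣR = 13.4 × 0.6111 = 8.188 V.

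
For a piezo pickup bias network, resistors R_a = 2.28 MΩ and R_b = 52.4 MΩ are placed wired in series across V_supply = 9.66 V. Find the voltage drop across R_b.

Series total: ΣR = 2.28 + 52.4 = 54.68 MΩ.
V = V_supply · R/ΣR = 9.66 × 0.9583 = 9.257 V.

V ≈ 9.26 V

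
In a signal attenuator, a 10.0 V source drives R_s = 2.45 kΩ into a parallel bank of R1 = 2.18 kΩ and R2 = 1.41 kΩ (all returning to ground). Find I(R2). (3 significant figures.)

I ≈ 1.84 mA

Combine the parallel branches: R_p = (1/2.18 + 1/1.41)⁻¹ = 0.8562 kΩ.
V_A by voltage divider: V_A = 10.0 × 0.8562/(2.45 + 0.8562) = 2.590 V.
I(R2) = V_A / R2 = 2.590/1.41 = 1.837 mA.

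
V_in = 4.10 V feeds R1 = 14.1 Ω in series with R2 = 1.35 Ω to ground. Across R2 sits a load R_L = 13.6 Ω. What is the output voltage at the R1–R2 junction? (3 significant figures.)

First combine the lower leg with the load: R2 ‖ R_L = 1.228 Ω.
Voltage divider with the loaded lower leg: V_out = 4.10 × 1.228/(14.1 + 1.228) = 4.10 × 0.08012 = 0.3285 V.
(Unloaded it would be 0.358 V; the load pulls it down.)

V_out ≈ 0.328 V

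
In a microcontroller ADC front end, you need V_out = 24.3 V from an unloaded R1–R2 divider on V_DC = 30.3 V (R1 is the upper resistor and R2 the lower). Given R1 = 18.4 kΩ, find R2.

R2 ≈ 74.5 kΩ

Required fraction k = V_out/V_DC = 0.8020.
Rearranging, R2 = R1·k/(1−k) = 18.4 × 4.050 = 74.52 kΩ.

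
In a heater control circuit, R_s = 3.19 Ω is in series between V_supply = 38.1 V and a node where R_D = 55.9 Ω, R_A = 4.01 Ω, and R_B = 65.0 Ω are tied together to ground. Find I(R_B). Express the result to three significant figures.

Equivalent of the parallel group: R_p = 3.538 Ω.
V_A = 38.1 × 3.538/6.728 = 20.04 V.
I(R_B) = V_A / R_B = 20.04/65.0 = 0.3082 A.

I ≈ 0.308 A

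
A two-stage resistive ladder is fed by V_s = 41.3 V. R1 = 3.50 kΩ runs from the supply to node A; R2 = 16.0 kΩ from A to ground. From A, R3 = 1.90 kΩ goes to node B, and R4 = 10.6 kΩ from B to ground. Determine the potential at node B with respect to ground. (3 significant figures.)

V_B ≈ 23.4 V

The second stage (R3 + R4 = 12.50 kΩ) loads node A in parallel with R2.
R2 ‖ (R3+R4) = 7.018 kΩ.
So V_A = 41.3 × 0.6672 = 27.56 V.
Then the unloaded second divider: V_B = V_A × R4/(R3+R4) = 27.56 × 0.8480 = 23.37 V.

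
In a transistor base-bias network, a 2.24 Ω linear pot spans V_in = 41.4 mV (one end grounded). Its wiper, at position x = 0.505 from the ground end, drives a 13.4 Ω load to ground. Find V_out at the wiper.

Split the track: R_lower = x·R_p = 1.131 Ω, R_upper = (1−x)·R_p = 1.109 Ω.
Lower segment in parallel with the load: 1.131 ‖ 13.4 = 1.043 Ω.
Loaded-divider output: V_out = 41.4 × 0.4847 = 20.07 mV.

V_out ≈ 20.1 mV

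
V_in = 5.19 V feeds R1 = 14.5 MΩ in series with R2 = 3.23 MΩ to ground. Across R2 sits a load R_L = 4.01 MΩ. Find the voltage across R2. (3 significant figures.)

The load sits in parallel with R2, giving an effective lower resistance R2' = R2·R_L/(R2+R_L) = 1.789 MΩ.
Then V_out = V_in · R2'/(R1 + R2') = 5.19 × 1.789/16.29 = 0.5700 V.

V_out ≈ 0.570 V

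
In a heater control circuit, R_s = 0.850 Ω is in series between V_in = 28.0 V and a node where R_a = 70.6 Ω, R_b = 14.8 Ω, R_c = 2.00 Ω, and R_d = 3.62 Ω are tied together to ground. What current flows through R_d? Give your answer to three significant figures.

I ≈ 4.47 A

Parallel bank: R_p = 1/(1/70.6 + 1/14.8 + 1/2.00 + 1/3.62) = 1.166 Ω.
Node voltage V_A = V_in · R_p/(R_s + R_p) = 28.0 × 0.5783 = 16.19 V.
I(R_d) = V_A / R_d = 16.19/3.62 = 4.473 A.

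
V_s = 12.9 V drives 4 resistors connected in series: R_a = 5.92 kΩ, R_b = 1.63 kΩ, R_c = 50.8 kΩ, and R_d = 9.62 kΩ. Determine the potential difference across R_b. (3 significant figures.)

V ≈ 0.309 V

Series total: ΣR = 5.92 + 1.63 + 50.8 + 9.62 = 67.97 kΩ.
By the voltage-divider rule, V = 12.9 × 1.630/67.97 = 0.3094 V.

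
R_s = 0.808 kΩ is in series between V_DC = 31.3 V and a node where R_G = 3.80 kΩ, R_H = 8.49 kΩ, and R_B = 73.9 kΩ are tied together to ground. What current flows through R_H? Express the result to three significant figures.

Equivalent of the parallel group: R_p = 2.535 kΩ.
V_A by voltage divider: V_A = 31.3 × 2.535/(0.808 + 2.535) = 23.73 V.
Branch current I = V_A/R_H = 23.73/8.49 = 2.796 mA.

I ≈ 2.80 mA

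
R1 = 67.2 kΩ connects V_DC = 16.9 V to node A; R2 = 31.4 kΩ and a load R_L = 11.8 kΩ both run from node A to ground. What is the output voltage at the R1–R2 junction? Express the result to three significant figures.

V_out ≈ 1.91 V

First combine the lower leg with the load: R2 ‖ R_L = 8.577 kΩ.
Now apply the divider: V_out = 16.9 × 0.1132 = 1.913 V.
(Unloaded it would be 5.38 V; the load pulls it down.)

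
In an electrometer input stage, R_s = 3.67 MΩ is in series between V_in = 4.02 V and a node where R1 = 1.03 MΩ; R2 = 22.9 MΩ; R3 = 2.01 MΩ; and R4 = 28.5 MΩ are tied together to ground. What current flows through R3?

I ≈ 0.299 µA

Combine the parallel branches: R_p = (1/1.03 + 1/22.9 + 1/2.01 + 1/28.5)⁻¹ = 0.6464 MΩ.
V_A by voltage divider: V_A = 4.02 × 0.6464/(3.67 + 0.6464) = 0.6020 V.
Branch current I = V_A/R3 = 0.6020/2.01 = 0.2995 µA.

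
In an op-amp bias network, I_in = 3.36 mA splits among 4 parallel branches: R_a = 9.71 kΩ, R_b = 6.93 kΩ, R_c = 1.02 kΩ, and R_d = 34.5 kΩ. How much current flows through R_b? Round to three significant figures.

I ≈ 0.386 mA

ΣG = 1/9.71 + 1/6.93 + 1/1.02 + 1/34.5 = 1.257.
Current divider: I(R_b) = I_in · G_k/ΣG = 3.36 × (0.1443/1.257) = 3.36 × 0.1148 = 0.3858 mA.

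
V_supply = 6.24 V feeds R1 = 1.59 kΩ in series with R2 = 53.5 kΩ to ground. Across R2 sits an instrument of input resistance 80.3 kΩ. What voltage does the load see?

First combine the lower leg with the load: R2 ‖ R_L = 32.11 kΩ.
Voltage divider with the loaded lower leg: V_out = 6.24 × 32.11/(1.59 + 32.11) = 6.24 × 0.9528 = 5.946 V.

V_out ≈ 5.95 V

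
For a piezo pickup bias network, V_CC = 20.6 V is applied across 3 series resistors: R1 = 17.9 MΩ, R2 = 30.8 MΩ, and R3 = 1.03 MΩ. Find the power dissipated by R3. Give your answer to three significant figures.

P ≈ 0.177 µW

ΣR = 49.73 MΩ → I = 20.6/49.73 = 0.4142 µA.
P = I²R = 0.1716 × 1.03 = 0.1767 µW.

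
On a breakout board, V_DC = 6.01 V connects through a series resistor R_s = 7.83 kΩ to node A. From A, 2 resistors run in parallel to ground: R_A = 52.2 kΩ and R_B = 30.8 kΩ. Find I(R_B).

Parallel bank: R_p = 1/(1/52.2 + 1/30.8) = 19.37 kΩ.
V_A = 6.01 × 19.37/27.20 = 4.280 V.
Branch current I = V_A/R_B = 4.280/30.8 = 0.1390 mA.

I ≈ 0.139 mA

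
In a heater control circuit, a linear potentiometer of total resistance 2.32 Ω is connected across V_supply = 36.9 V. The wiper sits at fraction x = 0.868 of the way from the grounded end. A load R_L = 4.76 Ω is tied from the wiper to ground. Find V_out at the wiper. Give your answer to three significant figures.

The pot divides into 0.3062 Ω above the wiper and 2.014 Ω below.
(x·R_p) ‖ R_L = 1.415 Ω.
Loaded-divider output: V_out = 36.9 × 0.8221 = 30.34 V.
(Unloaded: V_out = x·V_supply = 32.0 V.)

V_out ≈ 30.3 V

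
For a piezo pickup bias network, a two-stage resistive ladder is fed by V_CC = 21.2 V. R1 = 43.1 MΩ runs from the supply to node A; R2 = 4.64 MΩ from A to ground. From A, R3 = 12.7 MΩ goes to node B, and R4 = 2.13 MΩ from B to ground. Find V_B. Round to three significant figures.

The second stage (R3 + R4 = 14.83 MΩ) loads node A in parallel with R2.
Effective lower resistance at A: R2 ‖ 14.83 = 3.534 MΩ.
V_A = 21.2 × 3.534/(43.1 + 3.534) = 1.607 V.
Then the unloaded second divider: V_B = V_A × R4/(R3+R4) = 1.607 × 0.1436 = 0.2308 V.

V_B ≈ 0.231 V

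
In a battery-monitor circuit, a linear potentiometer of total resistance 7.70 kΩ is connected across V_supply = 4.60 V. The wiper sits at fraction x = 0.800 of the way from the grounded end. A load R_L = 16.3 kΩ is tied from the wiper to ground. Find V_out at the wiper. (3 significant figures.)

V_out ≈ 3.42 V

Lower segment x·R_p = 6.160 kΩ; upper segment (1−x)·R_p = 1.540 kΩ.
Lower segment in parallel with the load: 6.160 ‖ 16.3 = 4.471 kΩ.
Then V_out = V_supply · 4.471/(1.540 + 4.471) = 3.421 V.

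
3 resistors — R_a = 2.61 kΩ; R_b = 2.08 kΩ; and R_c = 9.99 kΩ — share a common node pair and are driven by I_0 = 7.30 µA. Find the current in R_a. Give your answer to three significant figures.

I ≈ 2.90 µA

Total conductance ΣG = 1/2.61 + 1/2.08 + 1/9.99 = 0.9640 (units of 1/kΩ).
Current divider: I(R_a) = I_0 · G_k/ΣG = 7.30 × (0.3831/0.9640) = 7.30 × 0.3974 = 2.901 µA.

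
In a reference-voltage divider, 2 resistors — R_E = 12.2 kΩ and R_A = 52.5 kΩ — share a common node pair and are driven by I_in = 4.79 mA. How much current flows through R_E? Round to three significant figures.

For two parallel branches, I_k = I_in · (other R)/(sum of R).
I(R_E) = 4.79 × 52.5/(12.2 + 52.5) = 4.79 × 0.8114 = 3.887 mA.

I ≈ 3.89 mA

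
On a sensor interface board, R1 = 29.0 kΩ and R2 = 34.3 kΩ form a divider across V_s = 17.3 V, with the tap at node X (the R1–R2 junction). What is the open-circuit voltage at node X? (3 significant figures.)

V_th is the unloaded tap voltage: V_s · R2/(R1+R2) = 17.3 × 0.5419 = 9.374 V.

V_th ≈ 9.37 V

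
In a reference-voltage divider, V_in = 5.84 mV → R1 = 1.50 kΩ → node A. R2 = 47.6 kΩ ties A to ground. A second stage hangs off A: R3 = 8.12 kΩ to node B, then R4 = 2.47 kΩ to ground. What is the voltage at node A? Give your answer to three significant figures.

V_A ≈ 4.98 mV

Looking into the second stage from A: R3 + R4 = 10.59 kΩ appears in parallel with R2.
Effective lower resistance at A: R2 ‖ 10.59 = 8.663 kΩ.
So V_A = 5.84 × 0.8524 = 4.978 mV.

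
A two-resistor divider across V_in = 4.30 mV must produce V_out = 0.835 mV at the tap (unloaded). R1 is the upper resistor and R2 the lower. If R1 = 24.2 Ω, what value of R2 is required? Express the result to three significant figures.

Required fraction k = V_out/V_in = 0.1942.
Rearranging, R2 = R1·k/(1−k) = 24.2 × 0.2410 = 5.832 Ω.

R2 ≈ 5.83 Ω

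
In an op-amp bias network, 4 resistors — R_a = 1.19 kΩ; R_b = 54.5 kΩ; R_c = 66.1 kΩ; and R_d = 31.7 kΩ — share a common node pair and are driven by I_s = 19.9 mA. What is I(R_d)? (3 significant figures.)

I ≈ 0.693 mA

ΣG = 1/1.19 + 1/54.5 + 1/66.1 + 1/31.7 = 0.9054.
By the current-divider rule, I = I_s · G_k/ΣG = 19.9 × 0.03484 = 0.6934 mA.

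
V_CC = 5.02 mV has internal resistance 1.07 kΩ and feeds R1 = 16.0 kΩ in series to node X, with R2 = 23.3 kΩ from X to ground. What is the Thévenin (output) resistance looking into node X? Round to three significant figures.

R_th ≈ 9.85 kΩ

R1' = 1.07 + 16.0 = 17.07 kΩ (source resistance + R1).
Zeroing V_CC shorts the top of R1' to ground, so R_th = R1' ‖ R2 = 9.852 kΩ.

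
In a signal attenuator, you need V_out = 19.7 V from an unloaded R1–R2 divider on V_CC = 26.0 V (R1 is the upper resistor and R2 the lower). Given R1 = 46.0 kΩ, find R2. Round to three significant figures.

R2 ≈ 144 kΩ

The divider ratio is R2/(R1+R2) = 19.7/26.0 = 0.7577.
R2 = R1 · 0.7577/(1 − 0.7577) = 143.8 kΩ.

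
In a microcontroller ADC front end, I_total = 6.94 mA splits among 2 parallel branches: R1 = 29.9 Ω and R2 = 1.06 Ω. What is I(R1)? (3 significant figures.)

I ≈ 0.238 mA

For two parallel branches, I_k = I_total · (other R)/(sum of R).
So I = 6.94 × 1.06/30.96 = 0.2376 mA.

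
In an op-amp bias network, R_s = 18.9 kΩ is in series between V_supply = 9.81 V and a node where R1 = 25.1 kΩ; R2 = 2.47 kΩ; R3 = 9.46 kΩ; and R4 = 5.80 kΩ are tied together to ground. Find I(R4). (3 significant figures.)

Parallel bank: R_p = 1/(1/25.1 + 1/2.47 + 1/9.46 + 1/5.80) = 1.383 kΩ.
V_A by voltage divider: V_A = 9.81 × 1.383/(18.9 + 1.383) = 0.6691 V.
I(R4) = V_A / R4 = 0.6691/5.80 = 0.1154 mA.
(Check via current divider: I_total = 0.4836 mA; share G_k/ΣG = 0.2385 → same result.)

I ≈ 0.115 mA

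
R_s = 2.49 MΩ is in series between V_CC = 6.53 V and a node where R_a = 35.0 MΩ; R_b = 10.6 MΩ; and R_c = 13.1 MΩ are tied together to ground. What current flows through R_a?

I ≈ 0.125 µA

Parallel bank: R_p = 1/(1/35.0 + 1/10.6 + 1/13.1) = 5.019 MΩ.
V_A by voltage divider: V_A = 6.53 × 5.019/(2.49 + 5.019) = 4.365 V.
I(R_a) = V_A / R_a = 4.365/35.0 = 0.1247 µA.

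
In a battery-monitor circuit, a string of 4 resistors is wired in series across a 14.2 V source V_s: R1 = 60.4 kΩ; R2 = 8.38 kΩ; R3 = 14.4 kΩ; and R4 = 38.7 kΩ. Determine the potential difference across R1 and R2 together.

ΣR = 60.4 + 8.38 + 14.4 + 38.7 = 121.9 kΩ.
R_{R1..R2} = 60.4 + 8.38 = 68.78 kΩ.
By the voltage-divider rule, V = 14.2 × 68.78/121.9 = 8.013 V.

V ≈ 8.01 V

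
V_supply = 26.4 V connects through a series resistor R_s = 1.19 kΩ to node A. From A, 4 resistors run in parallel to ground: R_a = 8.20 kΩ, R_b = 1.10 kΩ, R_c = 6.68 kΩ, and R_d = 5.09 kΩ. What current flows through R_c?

Parallel bank: R_p = 1/(1/8.20 + 1/1.10 + 1/6.68 + 1/5.09) = 0.7261 kΩ.
V_A by voltage divider: V_A = 26.4 × 0.7261/(1.19 + 0.7261) = 10.00 V.
Branch current I = V_A/R_c = 10.00/6.68 = 1.498 mA.

I ≈ 1.50 mA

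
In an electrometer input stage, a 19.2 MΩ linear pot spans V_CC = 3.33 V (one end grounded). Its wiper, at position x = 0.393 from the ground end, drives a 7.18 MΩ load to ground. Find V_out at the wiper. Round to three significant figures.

V_out ≈ 0.799 V

The pot divides into 11.65 MΩ above the wiper and 7.546 MΩ below.
Lower segment in parallel with the load: 7.546 ‖ 7.18 = 3.679 MΩ.
Then V_out = V_CC · 3.679/(11.65 + 3.679) = 0.7990 V.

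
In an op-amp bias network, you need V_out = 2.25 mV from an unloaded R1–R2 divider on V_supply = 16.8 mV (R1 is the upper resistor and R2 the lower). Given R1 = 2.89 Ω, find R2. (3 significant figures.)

R2 ≈ 0.447 Ω

V_out/V_supply = R2/(R1+R2) = 0.1339.
R2 = R1 · 0.1339/(1 − 0.1339) = 0.4469 Ω.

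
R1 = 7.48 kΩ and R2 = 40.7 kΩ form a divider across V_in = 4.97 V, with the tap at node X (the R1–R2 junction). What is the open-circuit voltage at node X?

V_th ≈ 4.20 V

Open-circuit (no load on X): V_th = V_in · R2/(R1 + R2) = 4.97 × 40.7/(7.480 + 40.7) = 4.198 V.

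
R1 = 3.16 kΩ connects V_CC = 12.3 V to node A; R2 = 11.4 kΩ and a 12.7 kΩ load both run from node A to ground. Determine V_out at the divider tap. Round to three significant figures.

First combine the lower leg with the load: R2 ‖ R_L = 6.007 kΩ.
Now apply the divider: V_out = 12.3 × 0.6553 = 8.060 V.
(Unloaded it would be 9.63 V; the load pulls it down.)

V_out ≈ 8.06 V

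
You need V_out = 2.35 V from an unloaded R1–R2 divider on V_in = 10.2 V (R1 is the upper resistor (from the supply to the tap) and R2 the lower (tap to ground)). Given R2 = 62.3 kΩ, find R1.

R1 ≈ 208 kΩ

Required fraction k = V_out/V_in = 0.2304.
R1 = R2·(1/k − 1) = 62.3 × 3.340 = 208.1 kΩ.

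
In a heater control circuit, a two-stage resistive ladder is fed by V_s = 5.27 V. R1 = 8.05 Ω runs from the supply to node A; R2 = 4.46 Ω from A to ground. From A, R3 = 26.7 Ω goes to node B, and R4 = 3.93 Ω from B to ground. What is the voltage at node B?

The second stage (R3 + R4 = 30.63 Ω) loads node A in parallel with R2.
R2 ‖ (R3+R4) = 3.893 Ω.
So V_A = 5.27 × 0.3260 = 1.718 V.
V_B = V_A × 0.1283 = 0.2204 V.

V_B ≈ 0.220 V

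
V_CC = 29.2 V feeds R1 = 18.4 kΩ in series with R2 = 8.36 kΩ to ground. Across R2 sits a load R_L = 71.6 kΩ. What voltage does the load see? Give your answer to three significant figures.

V_out ≈ 8.44 V

R2 ‖ R_L = (8.36 × 71.6)/(8.36 + 71.6) = 7.486 kΩ.
Then V_out = V_CC · R2'/(R1 + R2') = 29.2 × 7.486/25.89 = 8.444 V.
(Unloaded it would be 9.12 V; the load pulls it down.)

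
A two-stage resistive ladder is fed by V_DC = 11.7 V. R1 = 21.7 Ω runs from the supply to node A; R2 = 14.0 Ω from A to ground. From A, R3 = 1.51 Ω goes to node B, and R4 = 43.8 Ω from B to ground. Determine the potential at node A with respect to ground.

The second stage (R3 + R4 = 45.31 Ω) loads node A in parallel with R2.
R2 ‖ (R3+R4) = 10.70 Ω.
V_A = 11.7 × 10.70/(21.7 + 10.70) = 3.863 V.

V_A ≈ 3.86 V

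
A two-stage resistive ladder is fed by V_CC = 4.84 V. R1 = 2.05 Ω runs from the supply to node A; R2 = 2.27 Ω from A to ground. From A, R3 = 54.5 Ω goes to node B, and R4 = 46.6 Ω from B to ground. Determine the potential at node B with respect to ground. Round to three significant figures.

V_B ≈ 1.16 V

Node A sees R2 in parallel with the series input of stage 2, R3 + R4 = 101.1 Ω.
Effective lower resistance at A: R2 ‖ 101.1 = 2.220 Ω.
V_A = 4.84 × 2.220/(2.05 + 2.220) = 2.516 V.
Then the unloaded second divider: V_B = V_A × R4/(R3+R4) = 2.516 × 0.4609 = 1.160 V.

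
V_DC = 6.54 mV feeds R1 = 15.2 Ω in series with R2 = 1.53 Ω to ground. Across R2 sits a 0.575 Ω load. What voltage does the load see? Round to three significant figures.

V_out ≈ 0.175 mV

The load sits in parallel with R2, giving an effective lower resistance R2' = R2·R_L/(R2+R_L) = 0.4179 Ω.
Now apply the divider: V_out = 6.54 × 0.02676 = 0.1750 mV.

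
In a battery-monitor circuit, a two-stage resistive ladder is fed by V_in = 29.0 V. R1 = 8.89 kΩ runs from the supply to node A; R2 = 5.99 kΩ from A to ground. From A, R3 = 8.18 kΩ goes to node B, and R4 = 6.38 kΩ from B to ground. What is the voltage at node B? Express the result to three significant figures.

Node A sees R2 in parallel with the series input of stage 2, R3 + R4 = 14.56 kΩ.
Effective lower resistance at A: R2 ‖ 14.56 = 4.244 kΩ.
First divider: V_A = V_in · 4.244/(8.89 + 4.244) = 9.371 V.
V_B = V_A × 0.4382 = 4.106 V.

V_B ≈ 4.11 V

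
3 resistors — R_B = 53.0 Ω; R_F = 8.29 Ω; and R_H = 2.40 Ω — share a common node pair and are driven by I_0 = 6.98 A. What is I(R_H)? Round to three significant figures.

ΣG = 1/53.0 + 1/8.29 + 1/2.40 = 0.5562.
By the current-divider rule, I = I_0 · G_k/ΣG = 6.98 × 0.7492 = 5.229 A.

I ≈ 5.23 A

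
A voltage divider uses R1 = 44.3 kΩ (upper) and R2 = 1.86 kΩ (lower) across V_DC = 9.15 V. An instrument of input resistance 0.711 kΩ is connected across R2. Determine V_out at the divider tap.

The load sits in parallel with R2, giving an effective lower resistance R2' = R2·R_L/(R2+R_L) = 0.5144 kΩ.
Then V_out = V_DC · R2'/(R1 + R2') = 9.15 × 0.5144/44.81 = 0.1050 V.
(Unloaded it would be 0.369 V; the load pulls it down.)

V_out ≈ 0.105 V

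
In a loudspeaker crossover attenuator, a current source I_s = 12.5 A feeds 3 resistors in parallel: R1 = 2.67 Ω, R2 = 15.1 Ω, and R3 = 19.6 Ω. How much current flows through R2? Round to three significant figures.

Conductances: ΣG = 1/2.67 + 1/15.1 + 1/19.6 = 0.4918 (1/Ω).
R2 takes the fraction G_k/ΣG = 0.06623/0.4918 = 0.1347, so I = 12.5 × 0.1347 = 1.683 A.

I ≈ 1.68 A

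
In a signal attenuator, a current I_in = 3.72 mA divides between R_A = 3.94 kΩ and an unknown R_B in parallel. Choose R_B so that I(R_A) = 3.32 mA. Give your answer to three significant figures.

R_B ≈ 32.7 kΩ

The fraction through R_A equals R_B/(R_A+R_B).
With f = 0.8925, R_B = R_A · f/(1−f) = 3.94 × 8.300 = 32.70 kΩ.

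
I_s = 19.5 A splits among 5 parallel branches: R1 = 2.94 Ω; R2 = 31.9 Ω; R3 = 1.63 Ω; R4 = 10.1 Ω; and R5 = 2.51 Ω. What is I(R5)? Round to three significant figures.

I ≈ 5.24 A

Total conductance ΣG = 1/2.94 + 1/31.9 + 1/1.63 + 1/10.1 + 1/2.51 = 1.482 (units of 1/Ω).
R5 takes the fraction G_k/ΣG = 0.3984/1.482 = 0.2688, so I = 19.5 × 0.2688 = 5.241 A.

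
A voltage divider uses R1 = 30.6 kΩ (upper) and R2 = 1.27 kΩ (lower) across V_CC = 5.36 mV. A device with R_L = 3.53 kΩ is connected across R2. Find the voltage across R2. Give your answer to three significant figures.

V_out ≈ 0.159 mV

First combine the lower leg with the load: R2 ‖ R_L = 0.9340 kΩ.
Now apply the divider: V_out = 5.36 × 0.02962 = 0.1588 mV.
(Unloaded it would be 0.214 mV; the load pulls it down.)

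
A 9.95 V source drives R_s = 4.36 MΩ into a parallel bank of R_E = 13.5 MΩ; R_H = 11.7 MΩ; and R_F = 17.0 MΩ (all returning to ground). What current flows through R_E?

Equivalent of the parallel group: R_p = 4.579 MΩ.
Node voltage V_A = V_CC · R_p/(R_s + R_p) = 9.95 × 0.5123 = 5.097 V.
I(R_E) = V_A / R_E = 5.097/13.5 = 0.3776 µA.

I ≈ 0.378 µA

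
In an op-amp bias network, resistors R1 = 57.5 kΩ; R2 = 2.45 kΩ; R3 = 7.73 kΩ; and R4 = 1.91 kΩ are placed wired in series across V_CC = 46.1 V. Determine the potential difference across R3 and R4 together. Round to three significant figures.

V ≈ 6.39 V

Series total: ΣR = 57.5 + 2.45 + 7.73 + 1.91 = 69.59 kΩ.
R_{R3..R4} = 7.73 + 1.91 = 9.640 kΩ.
Voltage divider: V = V_CC · (9.640 / 69.59) = 46.1 × 0.1385 = 6.386 V.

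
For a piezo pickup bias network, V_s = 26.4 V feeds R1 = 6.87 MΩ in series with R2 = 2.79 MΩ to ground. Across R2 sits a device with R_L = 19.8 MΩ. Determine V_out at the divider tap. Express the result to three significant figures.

V_out ≈ 6.93 V

R2 ‖ R_L = (2.79 × 19.8)/(2.79 + 19.8) = 2.445 MΩ.
Then V_out = V_s · R2'/(R1 + R2') = 26.4 × 2.445/9.315 = 6.930 V.
(Unloaded it would be 7.62 V; the load pulls it down.)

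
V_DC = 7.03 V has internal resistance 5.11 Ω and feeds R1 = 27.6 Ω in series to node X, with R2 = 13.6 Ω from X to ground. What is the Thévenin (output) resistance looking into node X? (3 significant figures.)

R1' = 5.11 + 27.6 = 32.71 Ω (source resistance + R1).
Zeroing V_DC shorts the top of R1' to ground, so R_th = R1' ‖ R2 = 9.606 Ω.

R_th ≈ 9.61 Ω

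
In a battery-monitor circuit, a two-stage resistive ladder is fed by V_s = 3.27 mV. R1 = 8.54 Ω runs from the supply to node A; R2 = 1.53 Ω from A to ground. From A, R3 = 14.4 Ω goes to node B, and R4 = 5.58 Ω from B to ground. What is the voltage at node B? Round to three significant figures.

V_B ≈ 0.130 mV

Node A sees R2 in parallel with the series input of stage 2, R3 + R4 = 19.98 Ω.
R2 ‖ (R3+R4) = 1.421 Ω.
V_A = 3.27 × 1.421/(8.54 + 1.421) = 0.4665 mV.
Stage 2 is unloaded, so V_B = V_A · R4/(R3+R4) = 0.4665 × 5.58/19.98 = 0.1303 mV.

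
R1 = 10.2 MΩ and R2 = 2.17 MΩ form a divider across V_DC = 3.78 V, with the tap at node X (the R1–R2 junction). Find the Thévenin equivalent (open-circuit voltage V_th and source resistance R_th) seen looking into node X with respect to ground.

V_th is the unloaded tap voltage: V_DC · R2/(R1+R2) = 3.78 × 0.1754 = 0.6631 V.
Zeroing V_DC shorts the top of R1 to ground, so R_th = R1 ‖ R2 = 1.789 MΩ.

V_th ≈ 0.663 V, R_th ≈ 1.79 MΩ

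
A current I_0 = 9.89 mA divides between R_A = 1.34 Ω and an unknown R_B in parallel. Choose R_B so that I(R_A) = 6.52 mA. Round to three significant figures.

R_B ≈ 2.59 Ω

In a two-way split, I_A/I_0 = R_B/(R_A + R_B).
With f = 0.6593, R_B = R_A · f/(1−f) = 1.34 × 1.935 = 2.593 Ω.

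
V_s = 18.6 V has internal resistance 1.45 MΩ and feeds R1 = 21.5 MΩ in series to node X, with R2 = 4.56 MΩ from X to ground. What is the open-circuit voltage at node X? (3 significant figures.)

V_th ≈ 3.08 V

R1' = 1.45 + 21.5 = 22.95 MΩ (source resistance + R1).
V_th is the unloaded tap voltage: V_s · R2/(R1'+R2) = 18.6 × 0.1658 = 3.083 V.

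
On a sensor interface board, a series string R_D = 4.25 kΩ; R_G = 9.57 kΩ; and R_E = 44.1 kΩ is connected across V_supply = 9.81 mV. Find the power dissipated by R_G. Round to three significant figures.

ΣR = 57.92 kΩ → I = 9.81/57.92 = 0.1694 µA.
P = I²R = 0.02869 × 9.57 = 0.2745 nW.

P ≈ 0.275 nW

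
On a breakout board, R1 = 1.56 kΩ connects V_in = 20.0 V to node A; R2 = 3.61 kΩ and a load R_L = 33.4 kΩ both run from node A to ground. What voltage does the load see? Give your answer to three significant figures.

R2 ‖ R_L = (3.61 × 33.4)/(3.61 + 33.4) = 3.258 kΩ.
Then V_out = V_in · R2'/(R1 + R2') = 20.0 × 3.258/4.818 = 13.52 V.
(Unloaded it would be 14.0 V; the load pulls it down.)

V_out ≈ 13.5 V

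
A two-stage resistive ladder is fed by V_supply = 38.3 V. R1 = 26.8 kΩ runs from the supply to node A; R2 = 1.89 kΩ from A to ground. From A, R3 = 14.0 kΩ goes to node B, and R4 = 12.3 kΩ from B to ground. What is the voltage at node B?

V_B ≈ 1.11 V

Node A sees R2 in parallel with the series input of stage 2, R3 + R4 = 26.30 kΩ.
Effective lower resistance at A: R2 ‖ 26.30 = 1.763 kΩ.
First divider: V_A = V_supply · 1.763/(26.8 + 1.763) = 2.364 V.
Then the unloaded second divider: V_B = V_A × R4/(R3+R4) = 2.364 × 0.4677 = 1.106 V.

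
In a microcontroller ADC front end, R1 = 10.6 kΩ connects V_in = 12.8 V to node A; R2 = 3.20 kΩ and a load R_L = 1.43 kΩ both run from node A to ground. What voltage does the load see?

First combine the lower leg with the load: R2 ‖ R_L = 0.9883 kΩ.
Now apply the divider: V_out = 12.8 × 0.08529 = 1.092 V.

V_out ≈ 1.09 V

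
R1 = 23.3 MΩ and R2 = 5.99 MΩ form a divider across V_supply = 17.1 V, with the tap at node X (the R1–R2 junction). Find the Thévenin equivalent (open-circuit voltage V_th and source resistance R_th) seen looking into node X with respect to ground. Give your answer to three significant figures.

With X open, the divider is unloaded: V_th = 17.1 × 5.99/29.29 = 3.497 V.
Zeroing V_supply shorts the top of R1 to ground, so R_th = R1 ‖ R2 = 4.765 MΩ.

V_th ≈ 3.50 V, R_th ≈ 4.77 MΩ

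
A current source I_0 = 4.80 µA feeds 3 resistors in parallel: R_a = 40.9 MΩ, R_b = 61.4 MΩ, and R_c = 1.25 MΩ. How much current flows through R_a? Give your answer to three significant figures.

I ≈ 0.140 µA

Total conductance ΣG = 1/40.9 + 1/61.4 + 1/1.25 = 0.8407 (units of 1/MΩ).
By the current-divider rule, I = I_0 · G_k/ΣG = 4.80 × 0.02908 = 0.1396 µA.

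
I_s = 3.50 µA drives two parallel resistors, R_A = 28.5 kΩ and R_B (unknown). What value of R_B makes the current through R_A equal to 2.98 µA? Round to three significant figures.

In a two-way split, I_A/I_s = R_B/(R_A + R_B).
With f = 0.8514, R_B = R_A · f/(1−f) = 28.5 × 5.731 = 163.3 kΩ.

R_B ≈ 163 kΩ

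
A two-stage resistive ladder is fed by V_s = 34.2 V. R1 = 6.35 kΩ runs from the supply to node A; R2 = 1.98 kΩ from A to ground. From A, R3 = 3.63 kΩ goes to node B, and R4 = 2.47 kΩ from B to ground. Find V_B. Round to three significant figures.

V_B ≈ 2.64 V

Looking into the second stage from A: R3 + R4 = 6.100 kΩ appears in parallel with R2.
R2 ‖ (R3+R4) = 1.495 kΩ.
So V_A = 34.2 × 0.1905 = 6.517 V.
V_B = V_A × 0.4049 = 2.639 V.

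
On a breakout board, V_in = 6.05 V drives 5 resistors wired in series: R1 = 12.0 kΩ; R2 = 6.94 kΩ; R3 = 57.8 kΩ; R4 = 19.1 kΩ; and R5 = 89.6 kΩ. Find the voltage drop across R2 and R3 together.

V ≈ 2.11 V

ΣR = 12.0 + 6.94 + 57.8 + 19.1 + 89.6 = 185.4 kΩ.
R_{R2..R3} = 6.94 + 57.8 = 64.74 kΩ.
By the voltage-divider rule, V = 6.05 × 64.74/185.4 = 2.112 V.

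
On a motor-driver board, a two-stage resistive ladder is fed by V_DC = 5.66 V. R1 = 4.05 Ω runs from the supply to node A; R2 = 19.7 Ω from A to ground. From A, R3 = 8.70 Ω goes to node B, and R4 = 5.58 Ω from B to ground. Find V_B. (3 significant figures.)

V_B ≈ 1.49 V

Node A sees R2 in parallel with the series input of stage 2, R3 + R4 = 14.28 Ω.
Effective lower resistance at A: R2 ‖ 14.28 = 8.279 Ω.
First divider: V_A = V_DC · 8.279/(4.05 + 8.279) = 3.801 V.
Then the unloaded second divider: V_B = V_A × R4/(R3+R4) = 3.801 × 0.3908 = 1.485 V.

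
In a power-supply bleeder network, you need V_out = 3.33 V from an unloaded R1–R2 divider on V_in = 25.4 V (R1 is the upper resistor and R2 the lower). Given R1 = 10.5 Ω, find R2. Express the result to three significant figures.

R2 ≈ 1.58 Ω

The divider ratio is R2/(R1+R2) = 3.33/25.4 = 0.1311.
So R2 = R1 · V_out/(V_in − V_out) = 10.5 × 3.33/(25.4 − 3.33) = 10.5 × 0.1509 = 1.584 Ω.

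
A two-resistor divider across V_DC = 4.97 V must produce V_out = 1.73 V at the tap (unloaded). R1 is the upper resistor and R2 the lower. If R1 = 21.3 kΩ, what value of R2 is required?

R2 ≈ 11.4 kΩ

The divider ratio is R2/(R1+R2) = 1.73/4.97 = 0.3481.
R2 = R1 · 0.3481/(1 − 0.3481) = 11.37 kΩ.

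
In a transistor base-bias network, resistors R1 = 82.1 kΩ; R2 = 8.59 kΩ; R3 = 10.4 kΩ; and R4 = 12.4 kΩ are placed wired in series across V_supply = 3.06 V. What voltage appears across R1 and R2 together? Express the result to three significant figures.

V ≈ 2.45 V

Total series resistance ΣR = 82.1 + 8.59 + 10.4 + 12.4 = 113.5 kΩ.
R_{R1..R2} = 82.1 + 8.59 = 90.69 kΩ.
By the voltage-divider rule, V = 3.06 × 90.69/113.5 = 2.445 V.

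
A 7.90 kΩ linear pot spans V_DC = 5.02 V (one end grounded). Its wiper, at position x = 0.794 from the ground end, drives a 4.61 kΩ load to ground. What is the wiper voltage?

Split the track: R_lower = x·R_p = 6.273 kΩ, R_upper = (1−x)·R_p = 1.627 kΩ.
(x·R_p) ‖ R_L = 2.657 kΩ.
Loaded-divider output: V_out = 5.02 × 0.6202 = 3.113 V.

V_out ≈ 3.11 V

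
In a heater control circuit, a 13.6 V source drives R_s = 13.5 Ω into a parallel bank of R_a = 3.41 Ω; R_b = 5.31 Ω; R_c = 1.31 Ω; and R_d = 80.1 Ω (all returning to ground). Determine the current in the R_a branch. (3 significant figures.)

I ≈ 0.222 A

Parallel bank: R_p = 1/(1/3.41 + 1/5.31 + 1/1.31 + 1/80.1) = 0.7953 Ω.
V_A = 13.6 × 0.7953/14.30 = 0.7566 V.
I(R_a) = V_A / R_a = 0.7566/3.41 = 0.2219 A.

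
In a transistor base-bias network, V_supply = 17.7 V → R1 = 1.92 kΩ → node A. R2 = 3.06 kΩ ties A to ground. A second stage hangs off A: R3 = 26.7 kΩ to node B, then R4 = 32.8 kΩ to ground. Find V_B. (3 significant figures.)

Looking into the second stage from A: R3 + R4 = 59.50 kΩ appears in parallel with R2.
Effective lower resistance at A: R2 ‖ 59.50 = 2.910 kΩ.
V_A = 17.7 × 2.910/(1.92 + 2.910) = 10.66 V.
Then the unloaded second divider: V_B = V_A × R4/(R3+R4) = 10.66 × 0.5513 = 5.879 V.

V_B ≈ 5.88 V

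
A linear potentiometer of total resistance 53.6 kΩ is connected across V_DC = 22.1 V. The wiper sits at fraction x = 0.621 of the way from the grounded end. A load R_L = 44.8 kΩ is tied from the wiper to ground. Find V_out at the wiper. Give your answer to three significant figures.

V_out ≈ 10.7 V

The pot divides into 20.31 kΩ above the wiper and 33.29 kΩ below.
R_L loads the lower segment: effective lower R = 19.10 kΩ.
V_out = 22.1 × 19.10/(20.31 + 19.10) = 10.71 V.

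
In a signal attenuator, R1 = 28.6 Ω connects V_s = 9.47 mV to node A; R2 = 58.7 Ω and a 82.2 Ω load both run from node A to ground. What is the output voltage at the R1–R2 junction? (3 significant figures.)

V_out ≈ 5.16 mV

R2 ‖ R_L = (58.7 × 82.2)/(58.7 + 82.2) = 34.25 Ω.
Now apply the divider: V_out = 9.47 × 0.5449 = 5.160 mV.
(Unloaded it would be 6.37 mV; the load pulls it down.)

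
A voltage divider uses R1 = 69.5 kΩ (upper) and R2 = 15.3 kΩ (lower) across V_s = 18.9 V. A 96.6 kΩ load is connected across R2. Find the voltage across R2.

V_out ≈ 3.02 V

First combine the lower leg with the load: R2 ‖ R_L = 13.21 kΩ.
Voltage divider with the loaded lower leg: V_out = 18.9 × 13.21/(69.5 + 13.21) = 18.9 × 0.1597 = 3.018 V.
(Unloaded it would be 3.41 V; the load pulls it down.)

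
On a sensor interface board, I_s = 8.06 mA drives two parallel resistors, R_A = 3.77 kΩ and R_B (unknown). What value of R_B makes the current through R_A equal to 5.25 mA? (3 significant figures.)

The fraction through R_A equals R_B/(R_A+R_B).
With f = 0.6514, R_B = R_A · f/(1−f) = 3.77 × 1.868 = 7.044 kΩ.

R_B ≈ 7.04 kΩ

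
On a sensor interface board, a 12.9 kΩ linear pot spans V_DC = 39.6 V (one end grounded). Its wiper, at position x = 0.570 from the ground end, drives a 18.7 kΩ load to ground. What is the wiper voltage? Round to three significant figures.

V_out ≈ 19.3 V

Split the track: R_lower = x·R_p = 7.353 kΩ, R_upper = (1−x)·R_p = 5.547 kΩ.
Lower segment in parallel with the load: 7.353 ‖ 18.7 = 5.278 kΩ.
Then V_out = V_DC · 5.278/(5.547 + 5.278) = 19.31 V.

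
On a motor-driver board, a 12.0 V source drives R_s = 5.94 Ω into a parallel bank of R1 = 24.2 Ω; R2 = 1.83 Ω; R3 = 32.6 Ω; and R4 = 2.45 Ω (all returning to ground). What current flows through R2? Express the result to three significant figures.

Combine the parallel branches: R_p = (1/24.2 + 1/1.83 + 1/32.6 + 1/2.45)⁻¹ = 0.9741 Ω.
Node voltage V_A = V_s · R_p/(R_s + R_p) = 12.0 × 0.1409 = 1.691 V.
Branch current I = V_A/R2 = 1.691/1.83 = 0.9238 A.

I ≈ 0.924 A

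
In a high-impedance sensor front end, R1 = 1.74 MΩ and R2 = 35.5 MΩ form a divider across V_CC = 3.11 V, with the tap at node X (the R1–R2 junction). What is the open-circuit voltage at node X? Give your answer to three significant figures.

Open-circuit (no load on X): V_th = V_CC · R2/(R1 + R2) = 3.11 × 35.5/(1.740 + 35.5) = 2.965 V.

V_th ≈ 2.96 V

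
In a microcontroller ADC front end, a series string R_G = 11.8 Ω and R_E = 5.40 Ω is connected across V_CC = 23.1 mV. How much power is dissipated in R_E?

P ≈ 9.74 µW

Series current I = V_CC/ΣR = 23.1/17.20 = 1.343 mA.
P(R_E) = I²·R_E = (1.343)² × 5.40 = 9.740 µW.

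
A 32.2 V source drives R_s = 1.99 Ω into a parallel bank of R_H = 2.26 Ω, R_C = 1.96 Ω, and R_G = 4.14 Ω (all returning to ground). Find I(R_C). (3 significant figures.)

I ≈ 4.87 A

Combine the parallel branches: R_p = (1/2.26 + 1/1.96 + 1/4.14)⁻¹ = 0.8374 Ω.
Node voltage V_A = V_CC · R_p/(R_s + R_p) = 32.2 × 0.2962 = 9.536 V.
Branch current I = V_A/R_C = 9.536/1.96 = 4.866 A.
(Equivalently: I_total = 11.39 A, then current-divider fraction G_k/ΣG = 0.4272.)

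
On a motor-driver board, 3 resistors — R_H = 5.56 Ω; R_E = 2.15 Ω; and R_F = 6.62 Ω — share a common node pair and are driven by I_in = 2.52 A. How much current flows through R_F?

Total conductance ΣG = 1/5.56 + 1/2.15 + 1/6.62 = 0.7960 (units of 1/Ω).
By the current-divider rule, I = I_in · G_k/ΣG = 2.52 × 0.1898 = 0.4782 A.

I ≈ 0.478 A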